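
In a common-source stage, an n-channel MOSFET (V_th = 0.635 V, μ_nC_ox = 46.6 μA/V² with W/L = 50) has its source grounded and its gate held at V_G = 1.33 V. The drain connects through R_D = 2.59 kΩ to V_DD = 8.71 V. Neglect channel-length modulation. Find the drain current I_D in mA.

I_D = 0.563 mA

V_GS = V_G = 1.33 V, so V_ov = 1.33 − 0.635 = 0.695 V.
k_n = μ_nC_ox · (W/L) = 2.33 mA/V².
Assume saturation: I_D = ½ k_n V_ov² = 0.5 × 2.33 × 0.695² = 0.563 mA, giving V_DS = V_DD − I_D R_D = 8.71 − 0.563 × 2.59 = 7.25 V.
V_DS = 7.25 V ≥ V_ov = 0.695 V, confirming saturation.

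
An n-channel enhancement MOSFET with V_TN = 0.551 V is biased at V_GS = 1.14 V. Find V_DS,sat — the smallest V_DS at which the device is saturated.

V_DS,sat = 0.589 V

The boundary between triode and saturation is V_DS = V_GS − V_TN = V_ov.
V_ov = 1.14 − 0.551 = 0.589 V.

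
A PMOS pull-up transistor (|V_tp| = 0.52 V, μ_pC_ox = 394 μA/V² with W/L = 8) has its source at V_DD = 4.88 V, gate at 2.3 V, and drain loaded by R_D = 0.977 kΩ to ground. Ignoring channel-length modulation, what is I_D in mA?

V_SG = V_DD − V_G = 4.88 − 2.3 = 2.58 V, so V_ov = 2.58 − 0.52 = 2.06 V.
k_p = μ_pC_ox · (W/L) = 3.152 mA/V².
Assume saturation: I_D = ½ k_p V_ov² = 0.5 × 3.152 × 2.06² = 6.69 mA, giving V_SD = V_DD − I_D R_D = 4.88 − 6.69 × 0.977 = -1.65 V.
But -1.65 V < V_ov = 2.06 V, so the device is actually in triode.
In triode I_D = k_p[V_ov V_SD − ½ V_SD²] and I_D = (V_DD − V_SD)/R_D. Equating: 1.54 V_SD² − 7.344 V_SD + 4.88 = 0, giving V_SD = 0.798 V (the root below V_ov).
I_D = (4.88 − 0.798) / 0.977 = 4.18 mA.

I_D = 4.18 mA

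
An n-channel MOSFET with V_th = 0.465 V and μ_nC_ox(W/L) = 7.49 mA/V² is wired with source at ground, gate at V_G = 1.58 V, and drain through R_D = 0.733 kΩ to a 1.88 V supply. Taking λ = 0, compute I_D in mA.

V_GS = V_G = 1.58 V, so V_ov = 1.58 − 0.465 = 1.11 V.
Assume saturation: I_D = ½ k_n V_ov² = 0.5 × 7.49 × 1.11² = 4.66 mA, giving V_DS = V_DD − I_D R_D = 1.88 − 4.66 × 0.733 = -1.53 V.
But -1.53 V < V_ov = 1.11 V, so the device is actually in triode.
In triode I_D = k_n[V_ov V_DS − ½ V_DS²] and I_D = (V_DD − V_DS)/R_D. Equating: 2.75 V_DS² − 7.122 V_DS + 1.88 = 0, giving V_DS = 0.298 V (the root below V_ov).
I_D = (1.88 − 0.298) / 0.733 = 2.16 mA.

I_D = 2.16 mA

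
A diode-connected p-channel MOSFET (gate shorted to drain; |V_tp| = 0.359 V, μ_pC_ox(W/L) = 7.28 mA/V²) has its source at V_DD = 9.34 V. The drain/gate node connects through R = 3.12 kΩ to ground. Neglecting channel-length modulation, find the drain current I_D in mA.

I_D = 2.61 mA

With gate tied to drain, V_SG = V_SD ≥ V_SG − |V_tp|, so the device is in saturation.
KCL at the drain: ½ k_p (V_SG − |V_tp|)² = (V_DD − V_SG)/R.
Let x = V_SG − 0.359. Then 11.4 x² + x − 8.981 = 0, giving x = 0.846 V (positive root), so V_SG = 1.21 V.
I_D = (V_DD − V_SG)/R = (9.34 − 1.21) / 3.12 = 2.61 mA.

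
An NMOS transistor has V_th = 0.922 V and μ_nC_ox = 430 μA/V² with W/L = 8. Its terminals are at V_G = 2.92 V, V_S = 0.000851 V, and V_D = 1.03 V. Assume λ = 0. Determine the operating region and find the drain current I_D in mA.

V_GS = V_G − V_S = 2.92 − 0.000851 = 2.92 V; V_DS = V_D − V_S = 1.03 − 0.000851 = 1.03 V.
k_n = μ_nC_ox · (W/L) = 3.44 mA/V².
V_ov = V_GS − V_th = 2.92 − 0.922 = 2 V.
Since V_DS = 1.03 V < V_ov = 2 V, the device is in the triode region.
I_D = k_n [V_ov · V_DS − ½ V_DS²] = 3.44 × [2 × 1.03 − 0.5 × 1.03²] = 5.25 mA.

Triode; I_D = 5.25 mA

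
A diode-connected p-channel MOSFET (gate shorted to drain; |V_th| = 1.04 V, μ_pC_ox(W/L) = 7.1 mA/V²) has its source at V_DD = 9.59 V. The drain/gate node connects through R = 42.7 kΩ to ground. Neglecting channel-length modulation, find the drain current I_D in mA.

With gate tied to drain, V_SG = V_SD ≥ V_SG − |V_th|, so the device is in saturation.
KCL at the drain: ½ k_p (V_SG − |V_th|)² = (V_DD − V_SG)/R.
Let x = V_SG − 1.04. Then 152 x² + x − 8.55 = 0, giving x = 0.234 V (positive root), so V_SG = 1.27 V.
I_D = (V_DD − V_SG)/R = (9.59 − 1.27) / 42.7 = 0.195 mA.

I_D = 0.195 mA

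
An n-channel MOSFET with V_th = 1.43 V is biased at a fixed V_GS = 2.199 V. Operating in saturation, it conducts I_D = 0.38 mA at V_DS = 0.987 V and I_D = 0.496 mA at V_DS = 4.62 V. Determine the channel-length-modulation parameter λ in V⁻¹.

With V_GS fixed, I_D ∝ (1 + λ V_DS) in saturation, so I_D2/I_D1 = (1 + λ V_DS2)/(1 + λ V_DS1).
0.496/0.38 = 1.305 = (1 + 4.62 λ)/(1 + 0.987 λ).
Solving: λ (I_D1 V_DS2 − I_D2 V_DS1) = I_D2 − I_D1, so λ = (0.496 − 0.38) / (0.38 × 4.62 − 0.496 × 0.987) = 0.116 / 1.27 = 0.0916 V⁻¹.

λ = 0.0916 V⁻¹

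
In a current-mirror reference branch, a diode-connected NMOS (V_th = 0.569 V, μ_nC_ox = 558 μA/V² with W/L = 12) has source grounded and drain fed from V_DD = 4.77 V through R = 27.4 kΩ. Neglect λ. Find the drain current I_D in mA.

With gate tied to drain, V_GS = V_DS ≥ V_GS − V_th, so the device is in saturation.
k_n = μ_nC_ox · (W/L) = 6.696 mA/V².
KCL at the drain: ½ k_n (V_GS − V_th)² = (V_DD − V_GS)/R.
Let x = V_GS − 0.569. Then 91.7 x² + x − 4.201 = 0, giving x = 0.209 V (positive root), so V_GS = 0.778 V.
I_D = (V_DD − V_GS)/R = (4.77 − 0.778) / 27.4 = 0.146 mA.

I_D = 0.146 mA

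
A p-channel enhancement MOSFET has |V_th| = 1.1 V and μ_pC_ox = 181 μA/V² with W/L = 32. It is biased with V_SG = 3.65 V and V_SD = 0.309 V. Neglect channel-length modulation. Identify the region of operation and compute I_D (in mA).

Triode; I_D = 4.29 mA

k_p = μ_pC_ox · (W/L) = 5.792 mA/V².
V_ov = V_SG − |V_th| = 3.65 − 1.1 = 2.55 V.
Since V_SD = 0.309 V < V_ov = 2.55 V, the device is in the triode region.
I_D = k_p [V_ov · V_SD − ½ V_SD²] = 5.792 × [2.55 × 0.309 − 0.5 × 0.309²] = 4.29 mA.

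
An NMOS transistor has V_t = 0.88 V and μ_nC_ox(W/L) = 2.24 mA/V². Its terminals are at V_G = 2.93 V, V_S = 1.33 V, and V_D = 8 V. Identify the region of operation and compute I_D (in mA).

V_GS = V_G − V_S = 2.93 − 1.33 = 1.6 V; V_DS = V_D − V_S = 8 − 1.33 = 6.67 V.
V_ov = V_GS − V_t = 1.6 − 0.88 = 0.72 V.
Since V_DS = 6.67 V ≥ V_ov = 0.72 V, the device is in saturation.
I_D = ½ k_n V_ov² = 0.5 × 2.24 × 0.72² = 0.581 mA.

Saturation; I_D = 0.581 mA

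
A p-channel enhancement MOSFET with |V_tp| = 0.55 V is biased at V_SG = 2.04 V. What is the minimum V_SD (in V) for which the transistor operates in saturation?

The boundary between triode and saturation is V_SD = V_SG − |V_tp| = V_ov.
V_ov = 2.04 − 0.55 = 1.49 V.

V_SD,sat = 1.49 V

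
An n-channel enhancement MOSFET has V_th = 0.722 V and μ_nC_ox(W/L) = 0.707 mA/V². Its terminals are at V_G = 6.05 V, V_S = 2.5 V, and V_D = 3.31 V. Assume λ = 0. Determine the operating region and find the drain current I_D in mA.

V_GS = V_G − V_S = 6.05 − 2.5 = 3.55 V; V_DS = V_D − V_S = 3.31 − 2.5 = 0.81 V.
V_ov = V_GS − V_th = 3.55 − 0.722 = 2.83 V.
Since V_DS = 0.81 V < V_ov = 2.83 V, the device is in the triode region.
I_D = k_n [V_ov · V_DS − ½ V_DS²] = 0.707 × [2.83 × 0.81 − 0.5 × 0.81²] = 1.39 mA.

Triode; I_D = 1.39 mA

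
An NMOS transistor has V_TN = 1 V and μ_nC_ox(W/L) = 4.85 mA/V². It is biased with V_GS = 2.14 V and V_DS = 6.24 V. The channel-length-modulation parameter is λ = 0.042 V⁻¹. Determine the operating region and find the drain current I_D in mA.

Saturation; I_D = 3.98 mA

V_ov = V_GS − V_TN = 2.14 − 1 = 1.14 V.
Since V_DS = 6.24 V ≥ V_ov = 1.14 V, the device is in saturation.
I_D = ½ k_n V_ov² (1 + λ V_DS) = 0.5 × 4.85 × 1.14² × (1 + 0.042 × 6.24) = 3.98 mA.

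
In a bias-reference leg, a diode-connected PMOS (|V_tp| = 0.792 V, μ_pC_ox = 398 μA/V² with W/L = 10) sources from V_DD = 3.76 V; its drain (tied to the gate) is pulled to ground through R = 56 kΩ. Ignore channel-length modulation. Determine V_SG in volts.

V_SG = 0.951 V

With gate tied to drain, V_SG = V_SD ≥ V_SG − |V_tp|, so the device is in saturation.
k_p = μ_pC_ox · (W/L) = 3.98 mA/V².
KCL at the drain: ½ k_p (V_SG − |V_tp|)² = (V_DD − V_SG)/R.
Let x = V_SG − 0.792. Then 111 x² + x − 2.968 = 0, giving x = 0.159 V (positive root), so V_SG = 0.951 V.
I_D = (V_DD − V_SG)/R = (3.76 − 0.951) / 56 = 0.0502 mA.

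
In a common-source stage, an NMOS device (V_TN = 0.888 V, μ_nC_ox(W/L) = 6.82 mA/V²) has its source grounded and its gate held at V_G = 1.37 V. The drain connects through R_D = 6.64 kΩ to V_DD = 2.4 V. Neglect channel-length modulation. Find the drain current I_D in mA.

I_D = 0.343 mA

V_GS = V_G = 1.37 V, so V_ov = 1.37 − 0.888 = 0.482 V.
Assume saturation: I_D = ½ k_n V_ov² = 0.5 × 6.82 × 0.482² = 0.792 mA, giving V_DS = V_DD − I_D R_D = 2.4 − 0.792 × 6.64 = -2.86 V.
But -2.86 V < V_ov = 0.482 V, so the device is actually in triode.
In triode I_D = k_n[V_ov V_DS − ½ V_DS²] and I_D = (V_DD − V_DS)/R_D. Equating: 22.6 V_DS² − 22.83 V_DS + 2.4 = 0, giving V_DS = 0.119 V (the root below V_ov).
I_D = (2.4 − 0.119) / 6.64 = 0.343 mA.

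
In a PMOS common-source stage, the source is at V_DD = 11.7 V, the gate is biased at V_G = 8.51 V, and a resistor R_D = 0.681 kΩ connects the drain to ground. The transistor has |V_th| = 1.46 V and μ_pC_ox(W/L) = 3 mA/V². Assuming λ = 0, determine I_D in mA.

I_D = 4.49 mA

V_SG = V_DD − V_G = 11.7 − 8.51 = 3.19 V, so V_ov = 3.19 − 1.46 = 1.73 V.
Assume saturation: I_D = ½ k_p V_ov² = 0.5 × 3 × 1.73² = 4.49 mA, giving V_SD = V_DD − I_D R_D = 11.7 − 4.49 × 0.681 = 8.64 V.
V_SD = 8.64 V ≥ V_ov = 1.73 V, confirming saturation.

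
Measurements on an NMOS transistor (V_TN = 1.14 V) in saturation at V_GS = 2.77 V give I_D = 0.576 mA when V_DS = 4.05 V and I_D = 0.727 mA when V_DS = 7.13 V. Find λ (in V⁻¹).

λ = 0.130 V⁻¹

With V_GS fixed, I_D ∝ (1 + λ V_DS) in saturation, so I_D2/I_D1 = (1 + λ V_DS2)/(1 + λ V_DS1).
0.727/0.576 = 1.262 = (1 + 7.13 λ)/(1 + 4.05 λ).
Solving: λ (I_D1 V_DS2 − I_D2 V_DS1) = I_D2 − I_D1, so λ = (0.727 − 0.576) / (0.576 × 7.13 − 0.727 × 4.05) = 0.151 / 1.16 = 0.13 V⁻¹.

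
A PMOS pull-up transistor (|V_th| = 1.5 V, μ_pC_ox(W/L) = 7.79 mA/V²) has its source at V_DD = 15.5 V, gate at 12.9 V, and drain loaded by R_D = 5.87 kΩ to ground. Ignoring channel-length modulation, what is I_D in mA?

V_SG = V_DD − V_G = 15.5 − 12.9 = 2.6 V, so V_ov = 2.6 − 1.5 = 1.1 V.
Assume saturation: I_D = ½ k_p V_ov² = 0.5 × 7.79 × 1.1² = 4.71 mA, giving V_SD = V_DD − I_D R_D = 15.5 − 4.71 × 5.87 = -12.2 V.
But -12.2 V < V_ov = 1.1 V, so the device is actually in triode.
In triode I_D = k_p[V_ov V_SD − ½ V_SD²] and I_D = (V_DD − V_SD)/R_D. Equating: 22.9 V_SD² − 51.3 V_SD + 15.5 = 0, giving V_SD = 0.36 V (the root below V_ov).
I_D = (15.5 − 0.36) / 5.87 = 2.58 mA.

I_D = 2.58 mA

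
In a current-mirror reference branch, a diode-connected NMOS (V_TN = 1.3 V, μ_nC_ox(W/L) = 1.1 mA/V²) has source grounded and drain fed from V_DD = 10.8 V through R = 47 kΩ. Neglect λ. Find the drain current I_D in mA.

I_D = 0.190 mA

With gate tied to drain, V_GS = V_DS ≥ V_GS − V_TN, so the device is in saturation.
KCL at the drain: ½ k_n (V_GS − V_TN)² = (V_DD − V_GS)/R.
Let x = V_GS − 1.3. Then 25.9 x² + x − 9.5 = 0, giving x = 0.587 V (positive root), so V_GS = 1.89 V.
I_D = (V_DD − V_GS)/R = (10.8 − 1.89) / 47 = 0.19 mA.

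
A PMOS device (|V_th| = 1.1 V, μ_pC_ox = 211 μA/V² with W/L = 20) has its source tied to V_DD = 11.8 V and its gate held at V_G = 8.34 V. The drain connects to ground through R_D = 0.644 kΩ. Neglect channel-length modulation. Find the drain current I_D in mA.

V_SG = V_DD − V_G = 11.8 − 8.34 = 3.46 V, so V_ov = 3.46 − 1.1 = 2.36 V.
k_p = μ_pC_ox · (W/L) = 4.22 mA/V².
Assume saturation: I_D = ½ k_p V_ov² = 0.5 × 4.22 × 2.36² = 11.8 mA, giving V_SD = V_DD − I_D R_D = 11.8 − 11.8 × 0.644 = 4.23 V.
V_SD = 4.23 V ≥ V_ov = 2.36 V, confirming saturation.

I_D = 11.8 mA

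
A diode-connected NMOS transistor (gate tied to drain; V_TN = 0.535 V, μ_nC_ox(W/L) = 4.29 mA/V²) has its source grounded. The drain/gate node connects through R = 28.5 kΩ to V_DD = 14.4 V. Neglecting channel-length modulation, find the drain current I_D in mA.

I_D = 0.470 mA

With gate tied to drain, V_GS = V_DS ≥ V_GS − V_TN, so the device is in saturation.
KCL at the drain: ½ k_n (V_GS − V_TN)² = (V_DD − V_GS)/R.
Let x = V_GS − 0.535. Then 61.1 x² + x − 13.87 = 0, giving x = 0.468 V (positive root), so V_GS = 1 V.
I_D = (V_DD − V_GS)/R = (14.4 − 1) / 28.5 = 0.47 mA.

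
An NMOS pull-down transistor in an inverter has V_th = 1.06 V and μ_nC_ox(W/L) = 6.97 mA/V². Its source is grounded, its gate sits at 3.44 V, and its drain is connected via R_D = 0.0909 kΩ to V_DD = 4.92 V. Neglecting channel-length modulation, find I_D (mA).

I_D = 19.7 mA

V_GS = V_G = 3.44 V, so V_ov = 3.44 − 1.06 = 2.38 V.
Assume saturation: I_D = ½ k_n V_ov² = 0.5 × 6.97 × 2.38² = 19.7 mA, giving V_DS = V_DD − I_D R_D = 4.92 − 19.7 × 0.0909 = 3.13 V.
V_DS = 3.13 V ≥ V_ov = 2.38 V, confirming saturation.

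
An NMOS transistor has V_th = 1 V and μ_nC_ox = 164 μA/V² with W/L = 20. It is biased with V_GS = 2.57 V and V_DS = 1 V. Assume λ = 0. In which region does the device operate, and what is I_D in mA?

Triode; I_D = 3.51 mA

k_n = μ_nC_ox · (W/L) = 3.28 mA/V².
V_ov = V_GS − V_th = 2.57 − 1 = 1.57 V.
Since V_DS = 1 V < V_ov = 1.57 V, the device is in the triode region.
I_D = k_n [V_ov · V_DS − ½ V_DS²] = 3.28 × [1.57 × 1 − 0.5 × 1²] = 3.51 mA.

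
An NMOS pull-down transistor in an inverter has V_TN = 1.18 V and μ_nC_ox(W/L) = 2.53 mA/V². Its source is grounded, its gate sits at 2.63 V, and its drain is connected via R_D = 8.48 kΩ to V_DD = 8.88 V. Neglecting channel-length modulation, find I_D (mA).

V_GS = V_G = 2.63 V, so V_ov = 2.63 − 1.18 = 1.45 V.
Assume saturation: I_D = ½ k_n V_ov² = 0.5 × 2.53 × 1.45² = 2.66 mA, giving V_DS = V_DD − I_D R_D = 8.88 − 2.66 × 8.48 = -13.7 V.
But -13.7 V < V_ov = 1.45 V, so the device is actually in triode.
In triode I_D = k_n[V_ov V_DS − ½ V_DS²] and I_D = (V_DD − V_DS)/R_D. Equating: 10.7 V_DS² − 32.11 V_DS + 8.88 = 0, giving V_DS = 0.308 V (the root below V_ov).
I_D = (8.88 − 0.308) / 8.48 = 1.01 mA.

I_D = 1.01 mA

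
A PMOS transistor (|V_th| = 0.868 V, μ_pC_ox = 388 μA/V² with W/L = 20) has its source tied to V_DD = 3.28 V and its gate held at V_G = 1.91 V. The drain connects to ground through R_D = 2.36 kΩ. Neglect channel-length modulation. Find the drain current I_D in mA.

I_D = 0.978 mA

V_SG = V_DD − V_G = 3.28 − 1.91 = 1.37 V, so V_ov = 1.37 − 0.868 = 0.502 V.
k_p = μ_pC_ox · (W/L) = 7.76 mA/V².
Assume saturation: I_D = ½ k_p V_ov² = 0.5 × 7.76 × 0.502² = 0.978 mA, giving V_SD = V_DD − I_D R_D = 3.28 − 0.978 × 2.36 = 0.972 V.
V_SD = 0.972 V ≥ V_ov = 0.502 V, confirming saturation.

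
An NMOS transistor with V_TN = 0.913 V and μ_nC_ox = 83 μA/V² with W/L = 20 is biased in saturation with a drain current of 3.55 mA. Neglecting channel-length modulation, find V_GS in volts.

V_GS = 2.98 V

k_n = μ_nC_ox · (W/L) = 1.66 mA/V².
In saturation I_D = ½ k_n (V_GS − V_TN)², so V_GS − V_TN = √(2 I_D / k_n) = √(2 × 3.55 / 1.66) = 2.07 V.
V_GS = 0.913 + 2.07 = 2.98 V.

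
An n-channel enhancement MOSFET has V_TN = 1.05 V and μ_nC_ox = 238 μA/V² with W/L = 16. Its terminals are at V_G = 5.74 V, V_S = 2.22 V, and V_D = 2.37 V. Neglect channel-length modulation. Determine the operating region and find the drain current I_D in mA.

V_GS = V_G − V_S = 5.74 − 2.22 = 3.52 V; V_DS = V_D − V_S = 2.37 − 2.22 = 0.15 V.
k_n = μ_nC_ox · (W/L) = 3.808 mA/V².
V_ov = V_GS − V_TN = 3.52 − 1.05 = 2.47 V.
Since V_DS = 0.15 V < V_ov = 2.47 V, the device is in the triode region.
I_D = k_n [V_ov · V_DS − ½ V_DS²] = 3.808 × [2.47 × 0.15 − 0.5 × 0.15²] = 1.37 mA.

Triode; I_D = 1.37 mA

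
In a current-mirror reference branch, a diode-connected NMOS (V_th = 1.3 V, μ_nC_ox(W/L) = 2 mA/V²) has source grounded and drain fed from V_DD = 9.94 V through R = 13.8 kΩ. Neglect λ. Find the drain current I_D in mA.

I_D = 0.571 mA

With gate tied to drain, V_GS = V_DS ≥ V_GS − V_th, so the device is in saturation.
KCL at the drain: ½ k_n (V_GS − V_th)² = (V_DD − V_GS)/R.
Let x = V_GS − 1.3. Then 13.8 x² + x − 8.64 = 0, giving x = 0.756 V (positive root), so V_GS = 2.06 V.
I_D = (V_DD − V_GS)/R = (9.94 − 2.06) / 13.8 = 0.571 mA.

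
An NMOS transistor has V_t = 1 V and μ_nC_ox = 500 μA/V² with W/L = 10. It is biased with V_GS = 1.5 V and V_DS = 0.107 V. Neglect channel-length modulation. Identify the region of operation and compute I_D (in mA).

Triode; I_D = 0.239 mA

k_n = μ_nC_ox · (W/L) = 5 mA/V².
V_ov = V_GS − V_t = 1.5 − 1 = 0.5 V.
Since V_DS = 0.107 V < V_ov = 0.5 V, the device is in the triode region.
I_D = k_n [V_ov · V_DS − ½ V_DS²] = 5 × [0.5 × 0.107 − 0.5 × 0.107²] = 0.239 mA.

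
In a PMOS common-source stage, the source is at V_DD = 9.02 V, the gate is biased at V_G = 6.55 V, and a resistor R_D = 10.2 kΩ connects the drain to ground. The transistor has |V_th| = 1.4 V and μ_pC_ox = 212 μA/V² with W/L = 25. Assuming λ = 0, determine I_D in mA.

V_SG = V_DD − V_G = 9.02 − 6.55 = 2.47 V, so V_ov = 2.47 − 1.4 = 1.07 V.
k_p = μ_pC_ox · (W/L) = 5.3 mA/V².
Assume saturation: I_D = ½ k_p V_ov² = 0.5 × 5.3 × 1.07² = 3.03 mA, giving V_SD = V_DD − I_D R_D = 9.02 − 3.03 × 10.2 = -21.9 V.
But -21.9 V < V_ov = 1.07 V, so the device is actually in triode.
In triode I_D = k_p[V_ov V_SD − ½ V_SD²] and I_D = (V_DD − V_SD)/R_D. Equating: 27 V_SD² − 58.84 V_SD + 9.02 = 0, giving V_SD = 0.166 V (the root below V_ov).
I_D = (9.02 − 0.166) / 10.2 = 0.868 mA.

I_D = 0.868 mA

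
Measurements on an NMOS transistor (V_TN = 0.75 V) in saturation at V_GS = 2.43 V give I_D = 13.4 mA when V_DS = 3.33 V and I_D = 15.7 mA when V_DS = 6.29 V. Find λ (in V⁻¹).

With V_GS fixed, I_D ∝ (1 + λ V_DS) in saturation, so I_D2/I_D1 = (1 + λ V_DS2)/(1 + λ V_DS1).
15.7/13.4 = 1.172 = (1 + 6.29 λ)/(1 + 3.33 λ).
Solving: λ (I_D1 V_DS2 − I_D2 V_DS1) = I_D2 − I_D1, so λ = (15.7 − 13.4) / (13.4 × 6.29 − 15.7 × 3.33) = 2.3 / 32 = 0.0719 V⁻¹.

λ = 0.0719 V⁻¹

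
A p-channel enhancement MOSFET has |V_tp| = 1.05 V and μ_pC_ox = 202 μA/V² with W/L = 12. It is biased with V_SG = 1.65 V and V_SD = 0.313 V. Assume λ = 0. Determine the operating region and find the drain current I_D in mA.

Triode; I_D = 0.336 mA

k_p = μ_pC_ox · (W/L) = 2.424 mA/V².
V_ov = V_SG − |V_tp| = 1.65 − 1.05 = 0.6 V.
Since V_SD = 0.313 V < V_ov = 0.6 V, the device is in the triode region.
I_D = k_p [V_ov · V_SD − ½ V_SD²] = 2.424 × [0.6 × 0.313 − 0.5 × 0.313²] = 0.336 mA.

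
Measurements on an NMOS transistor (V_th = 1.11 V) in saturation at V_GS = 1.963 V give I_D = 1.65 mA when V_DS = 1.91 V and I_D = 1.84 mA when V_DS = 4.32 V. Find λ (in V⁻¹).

With V_GS fixed, I_D ∝ (1 + λ V_DS) in saturation, so I_D2/I_D1 = (1 + λ V_DS2)/(1 + λ V_DS1).
1.84/1.65 = 1.115 = (1 + 4.32 λ)/(1 + 1.91 λ).
Solving: λ (I_D1 V_DS2 − I_D2 V_DS1) = I_D2 − I_D1, so λ = (1.84 − 1.65) / (1.65 × 4.32 − 1.84 × 1.91) = 0.19 / 3.61 = 0.0526 V⁻¹.

λ = 0.0526 V⁻¹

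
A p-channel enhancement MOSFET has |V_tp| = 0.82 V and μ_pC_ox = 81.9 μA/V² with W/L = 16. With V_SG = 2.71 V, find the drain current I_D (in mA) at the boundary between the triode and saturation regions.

At the boundary V_SD = V_ov = V_SG − |V_tp| = 2.71 − 0.82 = 1.89 V.
k_p = μ_pC_ox · (W/L) = 1.31 mA/V².
I_D = ½ k_p V_ov² = 0.5 × 1.31 × 1.89² = 2.34 mA.

I_D = 2.34 mA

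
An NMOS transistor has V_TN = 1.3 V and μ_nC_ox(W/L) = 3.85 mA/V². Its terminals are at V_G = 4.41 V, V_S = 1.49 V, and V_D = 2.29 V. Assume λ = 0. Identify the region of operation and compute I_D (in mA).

V_GS = V_G − V_S = 4.41 − 1.49 = 2.92 V; V_DS = V_D − V_S = 2.29 − 1.49 = 0.8 V.
V_ov = V_GS − V_TN = 2.92 − 1.3 = 1.62 V.
Since V_DS = 0.8 V < V_ov = 1.62 V, the device is in the triode region.
I_D = k_n [V_ov · V_DS − ½ V_DS²] = 3.85 × [1.62 × 0.8 − 0.5 × 0.8²] = 3.76 mA.

Triode; I_D = 3.76 mA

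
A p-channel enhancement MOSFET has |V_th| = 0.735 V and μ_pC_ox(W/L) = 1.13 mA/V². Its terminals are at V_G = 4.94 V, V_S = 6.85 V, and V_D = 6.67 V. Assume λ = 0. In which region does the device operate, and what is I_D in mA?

Triode; I_D = 0.221 mA

V_SG = V_S − V_G = 6.85 − 4.94 = 1.91 V; V_SD = V_S − V_D = 6.85 − 6.67 = 0.18 V.
V_ov = V_SG − |V_th| = 1.91 − 0.735 = 1.17 V.
Since V_SD = 0.18 V < V_ov = 1.17 V, the device is in the triode region.
I_D = k_p [V_ov · V_SD − ½ V_SD²] = 1.13 × [1.17 × 0.18 − 0.5 × 0.18²] = 0.221 mA.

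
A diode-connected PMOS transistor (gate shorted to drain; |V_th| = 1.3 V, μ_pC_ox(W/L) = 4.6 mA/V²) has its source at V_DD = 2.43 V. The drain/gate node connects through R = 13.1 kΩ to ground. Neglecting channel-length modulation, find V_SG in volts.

With gate tied to drain, V_SG = V_SD ≥ V_SG − |V_th|, so the device is in saturation.
KCL at the drain: ½ k_p (V_SG − |V_th|)² = (V_DD − V_SG)/R.
Let x = V_SG − 1.3. Then 30.1 x² + x − 1.13 = 0, giving x = 0.178 V (positive root), so V_SG = 1.48 V.
I_D = (V_DD − V_SG)/R = (2.43 − 1.48) / 13.1 = 0.0727 mA.

V_SG = 1.48 V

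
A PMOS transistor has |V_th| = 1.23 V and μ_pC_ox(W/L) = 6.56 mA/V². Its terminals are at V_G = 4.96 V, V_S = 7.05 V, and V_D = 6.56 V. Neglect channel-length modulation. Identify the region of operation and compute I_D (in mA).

V_SG = V_S − V_G = 7.05 − 4.96 = 2.09 V; V_SD = V_S − V_D = 7.05 − 6.56 = 0.49 V.
V_ov = V_SG − |V_th| = 2.09 − 1.23 = 0.86 V.
Since V_SD = 0.49 V < V_ov = 0.86 V, the device is in the triode region.
I_D = k_p [V_ov · V_SD − ½ V_SD²] = 6.56 × [0.86 × 0.49 − 0.5 × 0.49²] = 1.98 mA.

Triode; I_D = 1.98 mA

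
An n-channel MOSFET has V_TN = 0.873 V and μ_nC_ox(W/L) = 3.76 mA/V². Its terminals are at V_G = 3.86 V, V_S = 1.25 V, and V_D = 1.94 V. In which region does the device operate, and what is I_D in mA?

Triode; I_D = 3.61 mA

V_GS = V_G − V_S = 3.86 − 1.25 = 2.61 V; V_DS = V_D − V_S = 1.94 − 1.25 = 0.69 V.
V_ov = V_GS − V_TN = 2.61 − 0.873 = 1.74 V.
Since V_DS = 0.69 V < V_ov = 1.74 V, the device is in the triode region.
I_D = k_n [V_ov · V_DS − ½ V_DS²] = 3.76 × [1.74 × 0.69 − 0.5 × 0.69²] = 3.61 mA.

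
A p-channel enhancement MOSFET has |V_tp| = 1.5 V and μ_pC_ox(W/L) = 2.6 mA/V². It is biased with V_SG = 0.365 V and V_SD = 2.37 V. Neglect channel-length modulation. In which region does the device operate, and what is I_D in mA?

V_SG = 0.365 V < |V_tp| = 1.5 V, so the transistor is in cutoff.

Cutoff; I_D = 0 mA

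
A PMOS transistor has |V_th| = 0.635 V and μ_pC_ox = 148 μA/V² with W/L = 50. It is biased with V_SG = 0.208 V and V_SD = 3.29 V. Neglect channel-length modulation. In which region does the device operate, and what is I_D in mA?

Cutoff; I_D = 0 mA

V_SG = 0.208 V < |V_th| = 0.635 V, so the transistor is in cutoff.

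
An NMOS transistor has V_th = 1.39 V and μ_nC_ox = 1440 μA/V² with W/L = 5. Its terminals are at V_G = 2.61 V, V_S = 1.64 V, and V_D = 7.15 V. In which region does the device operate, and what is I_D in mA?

V_GS = V_G − V_S = 2.61 − 1.64 = 0.97 V; V_DS = V_D − V_S = 7.15 − 1.64 = 5.51 V.
V_GS = 0.97 V < V_th = 1.39 V, so the transistor is in cutoff.

Cutoff; I_D = 0 mA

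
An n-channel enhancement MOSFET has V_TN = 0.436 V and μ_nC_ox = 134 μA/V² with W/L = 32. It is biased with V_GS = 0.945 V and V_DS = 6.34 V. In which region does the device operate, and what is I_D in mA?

Saturation; I_D = 0.555 mA

k_n = μ_nC_ox · (W/L) = 4.288 mA/V².
V_ov = V_GS − V_TN = 0.945 − 0.436 = 0.509 V.
Since V_DS = 6.34 V ≥ V_ov = 0.509 V, the device is in saturation.
I_D = ½ k_n V_ov² = 0.5 × 4.288 × 0.509² = 0.555 mA.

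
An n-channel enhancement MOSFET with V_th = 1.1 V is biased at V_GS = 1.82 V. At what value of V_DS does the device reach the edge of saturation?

V_DS,sat = 0.720 V

The boundary between triode and saturation is V_DS = V_GS − V_th = V_ov.
V_ov = 1.82 − 1.1 = 0.72 V.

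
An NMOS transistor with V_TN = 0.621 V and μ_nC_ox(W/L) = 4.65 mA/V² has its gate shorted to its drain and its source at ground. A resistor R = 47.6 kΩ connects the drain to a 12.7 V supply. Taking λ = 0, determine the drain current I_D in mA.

With gate tied to drain, V_GS = V_DS ≥ V_GS − V_TN, so the device is in saturation.
KCL at the drain: ½ k_n (V_GS − V_TN)² = (V_DD − V_GS)/R.
Let x = V_GS − 0.621. Then 111 x² + x − 12.08 = 0, giving x = 0.326 V (positive root), so V_GS = 0.947 V.
I_D = (V_DD − V_GS)/R = (12.7 − 0.947) / 47.6 = 0.247 mA.

I_D = 0.247 mA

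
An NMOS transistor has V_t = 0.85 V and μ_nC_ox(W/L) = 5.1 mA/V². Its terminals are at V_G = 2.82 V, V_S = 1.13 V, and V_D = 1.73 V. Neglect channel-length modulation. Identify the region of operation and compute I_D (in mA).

Triode; I_D = 1.65 mA

V_GS = V_G − V_S = 2.82 − 1.13 = 1.69 V; V_DS = V_D − V_S = 1.73 − 1.13 = 0.6 V.
V_ov = V_GS − V_t = 1.69 − 0.85 = 0.84 V.
Since V_DS = 0.6 V < V_ov = 0.84 V, the device is in the triode region.
I_D = k_n [V_ov · V_DS − ½ V_DS²] = 5.1 × [0.84 × 0.6 − 0.5 × 0.6²] = 1.65 mA.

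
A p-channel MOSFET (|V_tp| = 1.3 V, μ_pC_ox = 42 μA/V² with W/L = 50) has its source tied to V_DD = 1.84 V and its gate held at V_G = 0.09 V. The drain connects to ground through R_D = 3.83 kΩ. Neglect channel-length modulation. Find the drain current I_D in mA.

I_D = 0.213 mA

V_SG = V_DD − V_G = 1.84 − 0.09 = 1.75 V, so V_ov = 1.75 − 1.3 = 0.45 V.
k_p = μ_pC_ox · (W/L) = 2.1 mA/V².
Assume saturation: I_D = ½ k_p V_ov² = 0.5 × 2.1 × 0.45² = 0.213 mA, giving V_SD = V_DD − I_D R_D = 1.84 − 0.213 × 3.83 = 1.03 V.
V_SD = 1.03 V ≥ V_ov = 0.45 V, confirming saturation.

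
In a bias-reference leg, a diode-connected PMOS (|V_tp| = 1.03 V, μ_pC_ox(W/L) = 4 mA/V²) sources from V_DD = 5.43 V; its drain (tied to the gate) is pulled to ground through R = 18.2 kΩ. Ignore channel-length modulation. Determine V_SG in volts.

V_SG = 1.36 V

With gate tied to drain, V_SG = V_SD ≥ V_SG − |V_tp|, so the device is in saturation.
KCL at the drain: ½ k_p (V_SG − |V_tp|)² = (V_DD − V_SG)/R.
Let x = V_SG − 1.03. Then 36.4 x² + x − 4.4 = 0, giving x = 0.334 V (positive root), so V_SG = 1.36 V.
I_D = (V_DD − V_SG)/R = (5.43 − 1.36) / 18.2 = 0.223 mA.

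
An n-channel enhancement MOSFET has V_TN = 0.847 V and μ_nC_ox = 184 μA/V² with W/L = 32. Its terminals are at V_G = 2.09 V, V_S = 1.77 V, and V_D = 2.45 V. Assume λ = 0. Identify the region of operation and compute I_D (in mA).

Cutoff; I_D = 0 mA

V_GS = V_G − V_S = 2.09 − 1.77 = 0.32 V; V_DS = V_D − V_S = 2.45 − 1.77 = 0.68 V.
V_GS = 0.32 V < V_TN = 0.847 V, so the transistor is in cutoff.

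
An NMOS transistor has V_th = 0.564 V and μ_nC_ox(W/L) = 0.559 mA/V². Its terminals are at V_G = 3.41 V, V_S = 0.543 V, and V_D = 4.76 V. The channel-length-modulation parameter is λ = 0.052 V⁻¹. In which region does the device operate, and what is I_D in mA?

V_GS = V_G − V_S = 3.41 − 0.543 = 2.87 V; V_DS = V_D − V_S = 4.76 − 0.543 = 4.22 V.
V_ov = V_GS − V_th = 2.87 − 0.564 = 2.3 V.
Since V_DS = 4.22 V ≥ V_ov = 2.3 V, the device is in saturation.
I_D = ½ k_n V_ov² (1 + λ V_DS) = 0.5 × 0.559 × 2.3² × (1 + 0.052 × 4.22) = 1.81 mA.

Saturation; I_D = 1.81 mA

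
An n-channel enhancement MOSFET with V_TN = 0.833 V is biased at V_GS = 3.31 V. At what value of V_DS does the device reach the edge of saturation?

V_DS,sat = 2.48 V

The boundary between triode and saturation is V_DS = V_GS − V_TN = V_ov.
V_ov = 3.31 − 0.833 = 2.48 V.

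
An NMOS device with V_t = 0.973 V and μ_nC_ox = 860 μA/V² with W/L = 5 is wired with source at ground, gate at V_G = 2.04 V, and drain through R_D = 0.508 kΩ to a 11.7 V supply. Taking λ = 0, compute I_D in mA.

V_GS = V_G = 2.04 V, so V_ov = 2.04 − 0.973 = 1.07 V.
k_n = μ_nC_ox · (W/L) = 4.3 mA/V².
Assume saturation: I_D = ½ k_n V_ov² = 0.5 × 4.3 × 1.07² = 2.45 mA, giving V_DS = V_DD − I_D R_D = 11.7 − 2.45 × 0.508 = 10.5 V.
V_DS = 10.5 V ≥ V_ov = 1.07 V, confirming saturation.

I_D = 2.45 mA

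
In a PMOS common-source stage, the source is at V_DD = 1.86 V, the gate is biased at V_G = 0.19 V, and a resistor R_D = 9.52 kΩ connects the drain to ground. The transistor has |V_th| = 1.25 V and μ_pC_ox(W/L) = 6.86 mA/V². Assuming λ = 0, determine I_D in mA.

I_D = 0.188 mA

V_SG = V_DD − V_G = 1.86 − 0.19 = 1.67 V, so V_ov = 1.67 − 1.25 = 0.42 V.
Assume saturation: I_D = ½ k_p V_ov² = 0.5 × 6.86 × 0.42² = 0.605 mA, giving V_SD = V_DD − I_D R_D = 1.86 − 0.605 × 9.52 = -3.9 V.
But -3.9 V < V_ov = 0.42 V, so the device is actually in triode.
In triode I_D = k_p[V_ov V_SD − ½ V_SD²] and I_D = (V_DD − V_SD)/R_D. Equating: 32.7 V_SD² − 28.43 V_SD + 1.86 = 0, giving V_SD = 0.0713 V (the root below V_ov).
I_D = (1.86 − 0.0713) / 9.52 = 0.188 mA.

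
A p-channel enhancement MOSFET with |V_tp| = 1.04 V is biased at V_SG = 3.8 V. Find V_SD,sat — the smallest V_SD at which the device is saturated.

The boundary between triode and saturation is V_SD = V_SG − |V_tp| = V_ov.
V_ov = 3.8 − 1.04 = 2.76 V.

V_SD,sat = 2.76 V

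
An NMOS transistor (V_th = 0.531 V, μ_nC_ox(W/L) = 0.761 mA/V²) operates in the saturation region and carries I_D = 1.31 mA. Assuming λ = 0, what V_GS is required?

V_GS = 2.39 V

In saturation I_D = ½ k_n (V_GS − V_th)², so V_GS − V_th = √(2 I_D / k_n) = √(2 × 1.31 / 0.761) = 1.86 V.
V_GS = 0.531 + 1.86 = 2.39 V.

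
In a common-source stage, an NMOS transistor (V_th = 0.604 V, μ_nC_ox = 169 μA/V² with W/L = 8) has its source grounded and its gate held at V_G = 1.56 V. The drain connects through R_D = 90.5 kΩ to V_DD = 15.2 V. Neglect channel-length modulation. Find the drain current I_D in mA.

I_D = 0.166 mA

V_GS = V_G = 1.56 V, so V_ov = 1.56 − 0.604 = 0.956 V.
k_n = μ_nC_ox · (W/L) = 1.352 mA/V².
Assume saturation: I_D = ½ k_n V_ov² = 0.5 × 1.352 × 0.956² = 0.618 mA, giving V_DS = V_DD − I_D R_D = 15.2 − 0.618 × 90.5 = -40.7 V.
But -40.7 V < V_ov = 0.956 V, so the device is actually in triode.
In triode I_D = k_n[V_ov V_DS − ½ V_DS²] and I_D = (V_DD − V_DS)/R_D. Equating: 61.2 V_DS² − 118 V_DS + 15.2 = 0, giving V_DS = 0.139 V (the root below V_ov).
I_D = (15.2 − 0.139) / 90.5 = 0.166 mA.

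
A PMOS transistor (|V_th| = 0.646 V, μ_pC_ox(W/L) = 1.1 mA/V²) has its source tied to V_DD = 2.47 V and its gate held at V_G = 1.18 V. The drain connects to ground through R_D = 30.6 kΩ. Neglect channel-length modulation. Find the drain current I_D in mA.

I_D = 0.0768 mA

V_SG = V_DD − V_G = 2.47 − 1.18 = 1.29 V, so V_ov = 1.29 − 0.646 = 0.644 V.
Assume saturation: I_D = ½ k_p V_ov² = 0.5 × 1.1 × 0.644² = 0.228 mA, giving V_SD = V_DD − I_D R_D = 2.47 − 0.228 × 30.6 = -4.51 V.
But -4.51 V < V_ov = 0.644 V, so the device is actually in triode.
In triode I_D = k_p[V_ov V_SD − ½ V_SD²] and I_D = (V_DD − V_SD)/R_D. Equating: 16.8 V_SD² − 22.68 V_SD + 2.47 = 0, giving V_SD = 0.12 V (the root below V_ov).
I_D = (2.47 − 0.12) / 30.6 = 0.0768 mA.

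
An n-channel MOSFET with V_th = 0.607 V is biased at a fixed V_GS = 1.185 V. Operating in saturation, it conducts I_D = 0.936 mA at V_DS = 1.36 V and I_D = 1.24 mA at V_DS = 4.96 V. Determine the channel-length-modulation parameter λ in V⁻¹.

λ = 0.103 V⁻¹

With V_GS fixed, I_D ∝ (1 + λ V_DS) in saturation, so I_D2/I_D1 = (1 + λ V_DS2)/(1 + λ V_DS1).
1.24/0.936 = 1.325 = (1 + 4.96 λ)/(1 + 1.36 λ).
Solving: λ (I_D1 V_DS2 − I_D2 V_DS1) = I_D2 − I_D1, so λ = (1.24 − 0.936) / (0.936 × 4.96 − 1.24 × 1.36) = 0.304 / 2.96 = 0.103 V⁻¹.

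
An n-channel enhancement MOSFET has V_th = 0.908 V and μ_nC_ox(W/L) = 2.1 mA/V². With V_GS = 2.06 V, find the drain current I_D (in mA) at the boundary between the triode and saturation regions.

At the boundary V_DS = V_ov = V_GS − V_th = 2.06 − 0.908 = 1.15 V.
I_D = ½ k_n V_ov² = 0.5 × 2.1 × 1.15² = 1.39 mA.

I_D = 1.39 mA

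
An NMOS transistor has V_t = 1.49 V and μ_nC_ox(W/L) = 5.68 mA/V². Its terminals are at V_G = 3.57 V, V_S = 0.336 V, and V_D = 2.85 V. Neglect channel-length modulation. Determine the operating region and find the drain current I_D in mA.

Saturation; I_D = 8.64 mA

V_GS = V_G − V_S = 3.57 − 0.336 = 3.23 V; V_DS = V_D − V_S = 2.85 − 0.336 = 2.51 V.
V_ov = V_GS − V_t = 3.23 − 1.49 = 1.74 V.
Since V_DS = 2.51 V ≥ V_ov = 1.74 V, the device is in saturation.
I_D = ½ k_n V_ov² = 0.5 × 5.68 × 1.74² = 8.64 mA.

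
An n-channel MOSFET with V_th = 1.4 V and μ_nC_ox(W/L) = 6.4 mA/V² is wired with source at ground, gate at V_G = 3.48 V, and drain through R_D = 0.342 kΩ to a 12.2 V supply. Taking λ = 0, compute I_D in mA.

V_GS = V_G = 3.48 V, so V_ov = 3.48 − 1.4 = 2.08 V.
Assume saturation: I_D = ½ k_n V_ov² = 0.5 × 6.4 × 2.08² = 13.8 mA, giving V_DS = V_DD − I_D R_D = 12.2 − 13.8 × 0.342 = 7.47 V.
V_DS = 7.47 V ≥ V_ov = 2.08 V, confirming saturation.

I_D = 13.8 mA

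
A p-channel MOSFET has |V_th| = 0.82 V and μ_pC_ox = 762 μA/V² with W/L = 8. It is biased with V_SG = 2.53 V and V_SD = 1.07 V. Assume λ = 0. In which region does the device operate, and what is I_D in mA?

k_p = μ_pC_ox · (W/L) = 6.096 mA/V².
V_ov = V_SG − |V_th| = 2.53 − 0.82 = 1.71 V.
Since V_SD = 1.07 V < V_ov = 1.71 V, the device is in the triode region.
I_D = k_p [V_ov · V_SD − ½ V_SD²] = 6.096 × [1.71 × 1.07 − 0.5 × 1.07²] = 7.66 mA.

Triode; I_D = 7.66 mA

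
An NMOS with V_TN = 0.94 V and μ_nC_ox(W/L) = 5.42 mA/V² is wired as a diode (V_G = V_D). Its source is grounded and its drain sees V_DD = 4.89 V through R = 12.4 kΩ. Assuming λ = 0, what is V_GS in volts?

V_GS = 1.27 V

With gate tied to drain, V_GS = V_DS ≥ V_GS − V_TN, so the device is in saturation.
KCL at the drain: ½ k_n (V_GS − V_TN)² = (V_DD − V_GS)/R.
Let x = V_GS − 0.94. Then 33.6 x² + x − 3.95 = 0, giving x = 0.328 V (positive root), so V_GS = 1.27 V.
I_D = (V_DD − V_GS)/R = (4.89 − 1.27) / 12.4 = 0.292 mA.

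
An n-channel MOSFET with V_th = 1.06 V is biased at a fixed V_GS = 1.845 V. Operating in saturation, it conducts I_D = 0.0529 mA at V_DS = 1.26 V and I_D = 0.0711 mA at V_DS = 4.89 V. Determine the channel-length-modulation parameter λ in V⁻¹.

λ = 0.108 V⁻¹

With V_GS fixed, I_D ∝ (1 + λ V_DS) in saturation, so I_D2/I_D1 = (1 + λ V_DS2)/(1 + λ V_DS1).
0.0711/0.0529 = 1.344 = (1 + 4.89 λ)/(1 + 1.26 λ).
Solving: λ (I_D1 V_DS2 − I_D2 V_DS1) = I_D2 − I_D1, so λ = (0.0711 − 0.0529) / (0.0529 × 4.89 − 0.0711 × 1.26) = 0.0182 / 0.169 = 0.108 V⁻¹.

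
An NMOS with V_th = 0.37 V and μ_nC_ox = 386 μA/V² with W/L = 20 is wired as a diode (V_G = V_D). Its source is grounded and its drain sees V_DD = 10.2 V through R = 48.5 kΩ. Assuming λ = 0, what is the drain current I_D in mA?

With gate tied to drain, V_GS = V_DS ≥ V_GS − V_th, so the device is in saturation.
k_n = μ_nC_ox · (W/L) = 7.72 mA/V².
KCL at the drain: ½ k_n (V_GS − V_th)² = (V_DD − V_GS)/R.
Let x = V_GS − 0.37. Then 187 x² + x − 9.83 = 0, giving x = 0.226 V (positive root), so V_GS = 0.596 V.
I_D = (V_DD − V_GS)/R = (10.2 − 0.596) / 48.5 = 0.198 mA.

I_D = 0.198 mA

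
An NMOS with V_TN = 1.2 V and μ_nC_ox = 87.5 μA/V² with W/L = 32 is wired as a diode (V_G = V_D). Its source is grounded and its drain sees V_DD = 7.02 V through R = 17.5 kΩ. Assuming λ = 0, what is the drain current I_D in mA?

I_D = 0.306 mA

With gate tied to drain, V_GS = V_DS ≥ V_GS − V_TN, so the device is in saturation.
k_n = μ_nC_ox · (W/L) = 2.8 mA/V².
KCL at the drain: ½ k_n (V_GS − V_TN)² = (V_DD − V_GS)/R.
Let x = V_GS − 1.2. Then 24.5 x² + x − 5.82 = 0, giving x = 0.467 V (positive root), so V_GS = 1.67 V.
I_D = (V_DD − V_GS)/R = (7.02 − 1.67) / 17.5 = 0.306 mA.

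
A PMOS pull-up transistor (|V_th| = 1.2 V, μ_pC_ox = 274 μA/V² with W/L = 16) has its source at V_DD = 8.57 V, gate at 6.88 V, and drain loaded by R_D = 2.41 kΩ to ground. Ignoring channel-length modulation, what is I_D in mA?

I_D = 0.526 mA

V_SG = V_DD − V_G = 8.57 − 6.88 = 1.69 V, so V_ov = 1.69 − 1.2 = 0.49 V.
k_p = μ_pC_ox · (W/L) = 4.384 mA/V².
Assume saturation: I_D = ½ k_p V_ov² = 0.5 × 4.384 × 0.49² = 0.526 mA, giving V_SD = V_DD − I_D R_D = 8.57 − 0.526 × 2.41 = 7.3 V.
V_SD = 7.3 V ≥ V_ov = 0.49 V, confirming saturation.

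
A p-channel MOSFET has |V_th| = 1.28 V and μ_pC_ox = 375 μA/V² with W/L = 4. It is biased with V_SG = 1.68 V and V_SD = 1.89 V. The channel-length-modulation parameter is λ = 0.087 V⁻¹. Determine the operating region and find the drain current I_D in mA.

k_p = μ_pC_ox · (W/L) = 1.5 mA/V².
V_ov = V_SG − |V_th| = 1.68 − 1.28 = 0.4 V.
Since V_SD = 1.89 V ≥ V_ov = 0.4 V, the device is in saturation.
I_D = ½ k_p V_ov² (1 + λ V_SD) = 0.5 × 1.5 × 0.4² × (1 + 0.087 × 1.89) = 0.14 mA.

Saturation; I_D = 0.140 mA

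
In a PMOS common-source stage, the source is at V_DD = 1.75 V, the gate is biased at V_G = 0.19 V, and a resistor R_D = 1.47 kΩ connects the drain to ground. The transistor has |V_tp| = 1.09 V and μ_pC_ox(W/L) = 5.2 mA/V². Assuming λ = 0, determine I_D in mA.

I_D = 0.574 mA

V_SG = V_DD − V_G = 1.75 − 0.19 = 1.56 V, so V_ov = 1.56 − 1.09 = 0.47 V.
Assume saturation: I_D = ½ k_p V_ov² = 0.5 × 5.2 × 0.47² = 0.574 mA, giving V_SD = V_DD − I_D R_D = 1.75 − 0.574 × 1.47 = 0.906 V.
V_SD = 0.906 V ≥ V_ov = 0.47 V, confirming saturation.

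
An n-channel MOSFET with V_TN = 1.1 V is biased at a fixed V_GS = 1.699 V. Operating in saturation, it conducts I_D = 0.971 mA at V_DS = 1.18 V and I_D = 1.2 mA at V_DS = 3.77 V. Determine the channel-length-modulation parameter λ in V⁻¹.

With V_GS fixed, I_D ∝ (1 + λ V_DS) in saturation, so I_D2/I_D1 = (1 + λ V_DS2)/(1 + λ V_DS1).
1.2/0.971 = 1.236 = (1 + 3.77 λ)/(1 + 1.18 λ).
Solving: λ (I_D1 V_DS2 − I_D2 V_DS1) = I_D2 − I_D1, so λ = (1.2 − 0.971) / (0.971 × 3.77 − 1.2 × 1.18) = 0.229 / 2.24 = 0.102 V⁻¹.

λ = 0.102 V⁻¹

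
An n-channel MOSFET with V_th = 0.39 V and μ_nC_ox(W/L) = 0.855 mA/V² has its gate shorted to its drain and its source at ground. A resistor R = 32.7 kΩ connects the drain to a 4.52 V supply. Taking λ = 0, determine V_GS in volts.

V_GS = 0.899 V

With gate tied to drain, V_GS = V_DS ≥ V_GS − V_th, so the device is in saturation.
KCL at the drain: ½ k_n (V_GS − V_th)² = (V_DD − V_GS)/R.
Let x = V_GS − 0.39. Then 14 x² + x − 4.13 = 0, giving x = 0.509 V (positive root), so V_GS = 0.899 V.
I_D = (V_DD − V_GS)/R = (4.52 − 0.899) / 32.7 = 0.111 mA.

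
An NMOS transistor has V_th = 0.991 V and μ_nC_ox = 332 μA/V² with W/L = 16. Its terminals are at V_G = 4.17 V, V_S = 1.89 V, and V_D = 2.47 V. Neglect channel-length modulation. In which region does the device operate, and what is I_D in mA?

V_GS = V_G − V_S = 4.17 − 1.89 = 2.28 V; V_DS = V_D − V_S = 2.47 − 1.89 = 0.58 V.
k_n = μ_nC_ox · (W/L) = 5.312 mA/V².
V_ov = V_GS − V_th = 2.28 − 0.991 = 1.29 V.
Since V_DS = 0.58 V < V_ov = 1.29 V, the device is in the triode region.
I_D = k_n [V_ov · V_DS − ½ V_DS²] = 5.312 × [1.29 × 0.58 − 0.5 × 0.58²] = 3.08 mA.

Triode; I_D = 3.08 mA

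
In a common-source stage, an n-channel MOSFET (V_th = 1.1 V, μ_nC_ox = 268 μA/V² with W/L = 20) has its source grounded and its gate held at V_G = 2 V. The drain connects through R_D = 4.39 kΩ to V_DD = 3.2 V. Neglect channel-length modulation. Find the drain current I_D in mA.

V_GS = V_G = 2 V, so V_ov = 2 − 1.1 = 0.9 V.
k_n = μ_nC_ox · (W/L) = 5.36 mA/V².
Assume saturation: I_D = ½ k_n V_ov² = 0.5 × 5.36 × 0.9² = 2.17 mA, giving V_DS = V_DD − I_D R_D = 3.2 − 2.17 × 4.39 = -6.33 V.
But -6.33 V < V_ov = 0.9 V, so the device is actually in triode.
In triode I_D = k_n[V_ov V_DS − ½ V_DS²] and I_D = (V_DD − V_DS)/R_D. Equating: 11.8 V_DS² − 22.18 V_DS + 3.2 = 0, giving V_DS = 0.157 V (the root below V_ov).
I_D = (3.2 − 0.157) / 4.39 = 0.693 mA.

I_D = 0.693 mA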